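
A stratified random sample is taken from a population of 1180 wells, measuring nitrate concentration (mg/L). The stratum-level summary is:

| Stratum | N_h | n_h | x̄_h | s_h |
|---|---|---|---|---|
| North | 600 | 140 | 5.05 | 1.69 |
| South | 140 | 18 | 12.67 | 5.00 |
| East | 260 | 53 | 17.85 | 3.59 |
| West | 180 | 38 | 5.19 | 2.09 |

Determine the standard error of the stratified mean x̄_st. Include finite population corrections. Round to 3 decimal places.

V̂(x̄_st) = Σ W_h² (1 − n_h/N_h) s_h²/n_h, with W_h = N_h/N and N = 1180:
  stratum North: (600/1180)²·(1 − 140/600)·1.69²/140 = 0.00404381
  stratum South: (140/1180)²·(1 − 18/140)·5.00²/18 = 0.0170369
  stratum East: (260/1180)²·(1 − 53/260)·3.59²/53 = 0.00939924
  stratum West: (180/1180)²·(1 − 38/180)·2.09²/38 = 0.00211011
V̂(x̄_st) = 0.0325901
SE(x̄_st) = √0.0325901 = 0.180527

SE(x̄_st) ≈ 0.181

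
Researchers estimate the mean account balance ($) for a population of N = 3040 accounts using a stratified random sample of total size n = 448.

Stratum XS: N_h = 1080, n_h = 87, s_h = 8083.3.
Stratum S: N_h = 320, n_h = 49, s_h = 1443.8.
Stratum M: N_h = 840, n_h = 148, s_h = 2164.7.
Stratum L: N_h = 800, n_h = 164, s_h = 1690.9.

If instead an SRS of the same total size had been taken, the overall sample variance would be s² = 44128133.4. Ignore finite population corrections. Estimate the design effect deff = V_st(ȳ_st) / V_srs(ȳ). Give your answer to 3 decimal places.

deff ≈ 1.004

V̂(ȳ_st) = Σ W_h² s_h²/n_h, with W_h = N_h/N and N = 3040:
  stratum XS: (1080/3040)²·8083.3²/87 = 94789.1
  stratum S: (320/3040)²·1443.8²/49 = 471.38
  stratum M: (840/3040)²·2164.7²/148 = 2417.38
  stratum L: (800/3040)²·1690.9²/164 = 1207.33
V_st = 98885.2
V_srs = s²/n = 44128133.4/448 = 98500.3
deff = V_st / V_srs = 98885.2/98500.3 = 1.0039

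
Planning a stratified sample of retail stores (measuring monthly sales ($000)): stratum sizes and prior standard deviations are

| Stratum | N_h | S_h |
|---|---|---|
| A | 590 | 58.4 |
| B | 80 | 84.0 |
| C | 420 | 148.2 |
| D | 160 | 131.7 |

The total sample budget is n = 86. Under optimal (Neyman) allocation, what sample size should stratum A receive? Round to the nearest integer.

24

Neyman allocation: n_h = n · N_h S_h / Σ N_i S_i, with n = 86.
  stratum A: N_h·S_h = 590·58.4 = 34456.00
  stratum B: N_h·S_h = 80·84.0 = 6720.00
  stratum C: N_h·S_h = 420·148.2 = 62244.00
  stratum D: N_h·S_h = 160·131.7 = 21072.00
Σ N_h S_h = 124492.00
n for stratum A = 86·34456.00/124492.00 = 23.802 → 24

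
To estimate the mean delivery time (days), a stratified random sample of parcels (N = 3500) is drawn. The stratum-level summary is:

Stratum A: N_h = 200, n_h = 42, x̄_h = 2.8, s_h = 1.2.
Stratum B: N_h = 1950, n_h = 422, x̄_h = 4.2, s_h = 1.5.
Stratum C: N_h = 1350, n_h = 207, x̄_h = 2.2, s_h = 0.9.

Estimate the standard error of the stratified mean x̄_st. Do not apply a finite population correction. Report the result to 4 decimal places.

V̂(x̄_st) = Σ W_h² s_h²/n_h, with W_h = N_h/N and N = 3500:
  stratum A: (200/3500)²·1.2²/42 = 0.000111953
  stratum B: (1950/3500)²·1.5²/422 = 0.00165502
  stratum C: (1350/3500)²·0.9²/207 = 0.000582165
V̂(x̄_st) = 0.00234914
SE(x̄_st) = √0.00234914 = 0.0484679

SE(x̄_st) ≈ 0.0485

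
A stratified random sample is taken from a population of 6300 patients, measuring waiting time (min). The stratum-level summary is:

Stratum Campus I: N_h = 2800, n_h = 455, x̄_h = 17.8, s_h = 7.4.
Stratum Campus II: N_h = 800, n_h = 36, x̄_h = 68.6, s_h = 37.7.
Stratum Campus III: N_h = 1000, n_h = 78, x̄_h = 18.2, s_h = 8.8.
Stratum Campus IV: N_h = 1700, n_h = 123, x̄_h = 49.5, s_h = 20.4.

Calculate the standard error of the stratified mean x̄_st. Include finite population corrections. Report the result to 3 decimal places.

SE(x̄_st) ≈ 0.938

V̂(x̄_st) = Σ W_h² (1 − n_h/N_h) s_h²/n_h, with W_h = N_h/N and N = 6300:
  stratum Campus I: (2800/6300)²·(1 − 455/2800)·7.4²/455 = 0.01991
  stratum Campus II: (800/6300)²·(1 − 36/800)·37.7²/36 = 0.60797
  stratum Campus III: (1000/6300)²·(1 − 78/1000)·8.8²/78 = 0.0230633
  stratum Campus IV: (1700/6300)²·(1 − 123/1700)·20.4²/123 = 0.228536
V̂(x̄_st) = 0.87948
SE(x̄_st) = √0.87948 = 0.937806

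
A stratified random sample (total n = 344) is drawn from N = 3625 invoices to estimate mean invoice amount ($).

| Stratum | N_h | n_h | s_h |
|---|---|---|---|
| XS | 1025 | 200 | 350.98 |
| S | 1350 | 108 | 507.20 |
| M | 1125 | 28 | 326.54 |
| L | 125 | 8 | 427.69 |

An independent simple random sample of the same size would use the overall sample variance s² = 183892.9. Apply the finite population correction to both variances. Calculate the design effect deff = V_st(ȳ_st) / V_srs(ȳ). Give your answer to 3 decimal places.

V̂(ȳ_st) = Σ W_h² (1 − n_h/N_h) s_h²/n_h, with W_h = N_h/N and N = 3625:
  stratum XS: (1025/3625)²·(1 − 200/1025)·350.98²/200 = 39.6366
  stratum S: (1350/3625)²·(1 − 108/1350)·507.20²/108 = 303.93
  stratum M: (1125/3625)²·(1 − 28/1125)·326.54²/28 = 357.65
  stratum L: (125/3625)²·(1 − 8/125)·427.69²/8 = 25.4477
V_st = 726.664
V_srs = (1 − 344/3625)·183892.9/344 = 483.843
deff = V_st / V_srs = 726.664/483.843 = 1.5019

deff ≈ 1.502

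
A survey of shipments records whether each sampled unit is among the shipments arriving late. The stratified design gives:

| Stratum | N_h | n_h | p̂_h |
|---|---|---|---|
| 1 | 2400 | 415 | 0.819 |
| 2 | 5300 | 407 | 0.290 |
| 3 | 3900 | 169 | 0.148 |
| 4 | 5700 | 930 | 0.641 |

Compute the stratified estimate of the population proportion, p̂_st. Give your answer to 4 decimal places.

p̂_st ≈ 0.4470

N = 17300; stratum weights W_h = N_h/N.
p̂_st = Σ W_h p̂_h = (2400·0.819 + 5300·0.290 + 3900·0.148 + 5700·0.641)/17300 = 0.44702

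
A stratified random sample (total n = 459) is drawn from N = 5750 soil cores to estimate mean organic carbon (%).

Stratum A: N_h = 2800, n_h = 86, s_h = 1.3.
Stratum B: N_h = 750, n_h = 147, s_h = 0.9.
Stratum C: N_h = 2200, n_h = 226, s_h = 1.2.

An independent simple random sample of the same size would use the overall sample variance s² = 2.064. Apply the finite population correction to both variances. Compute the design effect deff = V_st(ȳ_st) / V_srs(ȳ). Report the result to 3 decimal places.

V̂(ȳ_st) = Σ W_h² (1 − n_h/N_h) s_h²/n_h, with W_h = N_h/N and N = 5750:
  stratum A: (2800/5750)²·(1 − 86/2800)·1.3²/86 = 0.00451669
  stratum B: (750/5750)²·(1 − 147/750)·0.9²/147 = 7.53721e-05
  stratum C: (2200/5750)²·(1 − 226/2200)·1.2²/226 = 0.000836928
V_st = 0.00542899
V_srs = (1 − 459/5750)·2.064/459 = 0.00413778
deff = V_st / V_srs = 0.00542899/0.00413778 = 1.3121

deff ≈ 1.312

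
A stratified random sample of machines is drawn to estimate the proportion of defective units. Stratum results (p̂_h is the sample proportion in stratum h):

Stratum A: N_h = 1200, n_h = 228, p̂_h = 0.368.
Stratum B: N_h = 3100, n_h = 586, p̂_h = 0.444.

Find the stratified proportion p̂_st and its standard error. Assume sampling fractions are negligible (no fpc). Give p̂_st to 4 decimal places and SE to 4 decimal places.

N = 4300; stratum weights W_h = N_h/N.
p̂_st = Σ W_h p̂_h = (1200·0.368 + 3100·0.444)/4300 = 0.42279
V̂(p̂_st) = Σ W_h² p̂_h(1−p̂_h)/(n_h−1):
  stratum A: (1200/4300)²·0.368·0.632/227 = 7.9793e-05
  stratum B: (3100/4300)²·0.444·0.556/585 = 0.000219325
V̂(p̂_st) = 0.000299118; SE = √V̂ = 0.017295

p̂_st ≈ 0.4228, SE ≈ 0.0173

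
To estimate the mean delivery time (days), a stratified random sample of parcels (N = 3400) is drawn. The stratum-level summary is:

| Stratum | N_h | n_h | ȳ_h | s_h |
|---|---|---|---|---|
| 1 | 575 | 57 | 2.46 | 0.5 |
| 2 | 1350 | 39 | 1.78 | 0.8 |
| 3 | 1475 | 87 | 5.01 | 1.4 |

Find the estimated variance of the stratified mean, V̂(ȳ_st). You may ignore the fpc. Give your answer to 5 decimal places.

V̂(ȳ_st) = Σ W_h² s_h²/n_h, with W_h = N_h/N and N = 3400:
  stratum 1: (575/3400)²·0.5²/57 = 0.000125442
  stratum 2: (1350/3400)²·0.8²/39 = 0.00258717
  stratum 3: (1475/3400)²·1.4²/87 = 0.00423997
V̂(ȳ_st) = 0.00695258

V̂(ȳ_st) ≈ 0.00695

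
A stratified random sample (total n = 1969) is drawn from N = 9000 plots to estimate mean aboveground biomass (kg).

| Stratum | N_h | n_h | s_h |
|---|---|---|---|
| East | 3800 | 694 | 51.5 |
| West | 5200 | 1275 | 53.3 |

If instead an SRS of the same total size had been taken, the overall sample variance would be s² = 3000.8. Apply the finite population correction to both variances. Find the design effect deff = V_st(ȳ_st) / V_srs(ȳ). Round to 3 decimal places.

deff ≈ 0.939

V̂(ȳ_st) = Σ W_h² (1 − n_h/N_h) s_h²/n_h, with W_h = N_h/N and N = 9000:
  stratum East: (3800/9000)²·(1 − 694/3800)·51.5²/694 = 0.556872
  stratum West: (5200/9000)²·(1 − 1275/5200)·53.3²/1275 = 0.561439
V_st = 1.11831
V_srs = (1 − 1969/9000)·3000.8/1969 = 1.1906
deff = V_st / V_srs = 1.11831/1.1906 = 0.9393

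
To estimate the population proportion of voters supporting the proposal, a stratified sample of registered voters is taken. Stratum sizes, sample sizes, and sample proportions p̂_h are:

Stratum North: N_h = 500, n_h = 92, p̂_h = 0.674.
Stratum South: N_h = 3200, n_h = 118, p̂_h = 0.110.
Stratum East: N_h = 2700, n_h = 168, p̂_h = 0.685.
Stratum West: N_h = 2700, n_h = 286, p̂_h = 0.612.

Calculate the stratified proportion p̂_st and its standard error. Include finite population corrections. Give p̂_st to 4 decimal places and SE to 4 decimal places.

N = 9100; stratum weights W_h = N_h/N.
p̂_st = Σ W_h p̂_h = (500·0.674 + 3200·0.110 + 2700·0.685 + 2700·0.612)/9100 = 0.46054
V̂(p̂_st) = Σ W_h² (1 − n_h/N_h) p̂_h(1−p̂_h)/(n_h−1):
  stratum North: (500/9100)²·(1 − 92/500)·0.674·0.326/91 = 5.94817e-06
  stratum South: (3200/9100)²·(1 − 118/3200)·0.110·0.890/117 = 9.96544e-05
  stratum East: (2700/9100)²·(1 − 168/2700)·0.685·0.315/167 = 0.000106667
  stratum West: (2700/9100)²·(1 − 286/2700)·0.612·0.388/285 = 6.55778e-05
V̂(p̂_st) = 0.000277847; SE = √V̂ = 0.0166687

p̂_st ≈ 0.4605, SE ≈ 0.0167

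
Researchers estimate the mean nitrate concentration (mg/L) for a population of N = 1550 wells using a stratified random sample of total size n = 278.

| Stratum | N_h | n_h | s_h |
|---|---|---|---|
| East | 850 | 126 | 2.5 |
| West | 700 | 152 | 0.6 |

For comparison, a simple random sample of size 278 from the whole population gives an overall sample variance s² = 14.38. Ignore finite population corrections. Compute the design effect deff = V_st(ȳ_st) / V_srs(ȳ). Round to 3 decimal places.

V̂(ȳ_st) = Σ W_h² s_h²/n_h, with W_h = N_h/N and N = 1550:
  stratum East: (850/1550)²·2.5²/126 = 0.0149171
  stratum West: (700/1550)²·0.6²/152 = 0.000483049
V_st = 0.0154001
V_srs = s²/n = 14.38/278 = 0.0517266
deff = V_st / V_srs = 0.0154001/0.0517266 = 0.2977

deff ≈ 0.298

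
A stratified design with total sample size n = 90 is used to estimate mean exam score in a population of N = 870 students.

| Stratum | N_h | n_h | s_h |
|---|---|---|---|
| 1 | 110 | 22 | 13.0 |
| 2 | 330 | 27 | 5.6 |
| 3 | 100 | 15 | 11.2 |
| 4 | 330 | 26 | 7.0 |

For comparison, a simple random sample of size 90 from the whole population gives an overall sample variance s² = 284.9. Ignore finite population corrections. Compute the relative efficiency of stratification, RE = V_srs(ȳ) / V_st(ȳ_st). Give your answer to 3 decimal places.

RE ≈ 4.714

V̂(ȳ_st) = Σ W_h² s_h²/n_h, with W_h = N_h/N and N = 870:
  stratum 1: (110/870)²·13.0²/22 = 0.122804
  stratum 2: (330/870)²·5.6²/27 = 0.16711
  stratum 3: (100/870)²·11.2²/15 = 0.110486
  stratum 4: (330/870)²·7.0²/26 = 0.271152
V_st = 0.671551
V_srs = s²/n = 284.9/90 = 3.16556
Relative efficiency = V_srs / V_st = 3.16556/0.671551 = 4.7138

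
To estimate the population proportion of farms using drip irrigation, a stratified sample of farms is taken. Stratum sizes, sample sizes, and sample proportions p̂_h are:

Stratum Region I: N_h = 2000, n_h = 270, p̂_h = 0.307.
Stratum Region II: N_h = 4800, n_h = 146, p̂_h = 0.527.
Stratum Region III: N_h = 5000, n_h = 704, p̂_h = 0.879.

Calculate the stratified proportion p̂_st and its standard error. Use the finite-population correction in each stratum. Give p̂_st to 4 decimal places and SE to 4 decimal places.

N = 11800; stratum weights W_h = N_h/N.
p̂_st = Σ W_h p̂_h = (2000·0.307 + 4800·0.527 + 5000·0.879)/11800 = 0.63886
V̂(p̂_st) = Σ W_h² (1 − n_h/N_h) p̂_h(1−p̂_h)/(n_h−1):
  stratum Region I: (2000/11800)²·(1 − 270/2000)·0.307·0.693/269 = 1.96531e-05
  stratum Region II: (4800/11800)²·(1 − 146/4800)·0.527·0.473/145 = 0.000275808
  stratum Region III: (5000/11800)²·(1 − 704/5000)·0.879·0.121/703 = 2.33394e-05
V̂(p̂_st) = 0.000318801; SE = √V̂ = 0.017855

p̂_st ≈ 0.6389, SE ≈ 0.0179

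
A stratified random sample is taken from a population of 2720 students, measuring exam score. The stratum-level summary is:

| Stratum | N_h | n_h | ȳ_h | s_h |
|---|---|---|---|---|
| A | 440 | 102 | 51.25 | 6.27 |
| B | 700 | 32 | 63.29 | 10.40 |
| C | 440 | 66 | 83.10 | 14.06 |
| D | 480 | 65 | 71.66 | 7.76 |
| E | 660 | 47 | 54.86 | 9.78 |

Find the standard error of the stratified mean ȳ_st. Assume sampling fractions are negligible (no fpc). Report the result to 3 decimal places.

SE(ȳ_st) ≈ 0.679

V̂(ȳ_st) = Σ W_h² s_h²/n_h, with W_h = N_h/N and N = 2720:
  stratum A: (440/2720)²·6.27²/102 = 0.0100856
  stratum B: (700/2720)²·10.40²/32 = 0.223859
  stratum C: (440/2720)²·14.06²/66 = 0.078378
  stratum D: (480/2720)²·7.76²/65 = 0.0288506
  stratum E: (660/2720)²·9.78²/47 = 0.11982
V̂(ȳ_st) = 0.460994
SE(ȳ_st) = √0.460994 = 0.678965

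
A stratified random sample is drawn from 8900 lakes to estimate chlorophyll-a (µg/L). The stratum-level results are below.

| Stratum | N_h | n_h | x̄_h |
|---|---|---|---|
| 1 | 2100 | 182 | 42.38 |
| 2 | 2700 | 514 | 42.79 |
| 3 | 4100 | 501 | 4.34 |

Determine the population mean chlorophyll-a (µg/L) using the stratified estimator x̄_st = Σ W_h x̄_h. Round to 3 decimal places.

x̄_st ≈ 24.980

N = Σ N_h = 8900. Stratum weights W_h = N_h/N.
x̄_st = (2100·42.38 + 2700·42.79 + 4100·4.34) / 8900 = 24.98034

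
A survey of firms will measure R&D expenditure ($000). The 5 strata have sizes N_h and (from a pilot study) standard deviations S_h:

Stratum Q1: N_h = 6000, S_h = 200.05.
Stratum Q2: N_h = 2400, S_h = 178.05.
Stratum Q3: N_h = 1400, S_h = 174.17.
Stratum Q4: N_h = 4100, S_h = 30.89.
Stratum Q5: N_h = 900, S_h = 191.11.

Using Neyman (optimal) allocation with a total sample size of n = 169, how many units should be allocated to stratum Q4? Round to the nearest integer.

Neyman allocation: n_h = n · N_h S_h / Σ N_i S_i, with n = 169.
  stratum Q1: N_h·S_h = 6000·200.05 = 1200300.00
  stratum Q2: N_h·S_h = 2400·178.05 = 427320.00
  stratum Q3: N_h·S_h = 1400·174.17 = 243838.00
  stratum Q4: N_h·S_h = 4100·30.89 = 126649.00
  stratum Q5: N_h·S_h = 900·191.11 = 171999.00
Σ N_h S_h = 2170106.00
n for stratum Q4 = 169·126649.00/2170106.00 = 9.863 → 10

10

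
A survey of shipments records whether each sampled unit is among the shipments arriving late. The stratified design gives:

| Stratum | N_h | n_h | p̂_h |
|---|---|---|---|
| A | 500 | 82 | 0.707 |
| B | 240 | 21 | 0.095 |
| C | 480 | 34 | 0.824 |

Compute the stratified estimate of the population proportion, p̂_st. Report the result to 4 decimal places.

N = 1220; stratum weights W_h = N_h/N.
p̂_st = Σ W_h p̂_h = (500·0.707 + 240·0.095 + 480·0.824)/1220 = 0.63264

p̂_st ≈ 0.6326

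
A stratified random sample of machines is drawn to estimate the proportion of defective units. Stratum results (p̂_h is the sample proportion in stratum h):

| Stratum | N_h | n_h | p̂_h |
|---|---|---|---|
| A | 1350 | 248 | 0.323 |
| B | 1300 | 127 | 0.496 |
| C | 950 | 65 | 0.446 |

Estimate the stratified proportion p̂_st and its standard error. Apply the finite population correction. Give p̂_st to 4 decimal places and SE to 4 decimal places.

N = 3600; stratum weights W_h = N_h/N.
p̂_st = Σ W_h p̂_h = (1350·0.323 + 1300·0.496 + 950·0.446)/3600 = 0.41793
V̂(p̂_st) = Σ W_h² (1 − n_h/N_h) p̂_h(1−p̂_h)/(n_h−1):
  stratum A: (1350/3600)²·(1 − 248/1350)·0.323·0.677/247 = 0.000101626
  stratum B: (1300/3600)²·(1 − 127/1300)·0.496·0.504/126 = 0.000233441
  stratum C: (950/3600)²·(1 − 65/950)·0.446·0.554/64 = 0.000250453
V̂(p̂_st) = 0.000585521; SE = √V̂ = 0.0241975

p̂_st ≈ 0.4179, SE ≈ 0.0242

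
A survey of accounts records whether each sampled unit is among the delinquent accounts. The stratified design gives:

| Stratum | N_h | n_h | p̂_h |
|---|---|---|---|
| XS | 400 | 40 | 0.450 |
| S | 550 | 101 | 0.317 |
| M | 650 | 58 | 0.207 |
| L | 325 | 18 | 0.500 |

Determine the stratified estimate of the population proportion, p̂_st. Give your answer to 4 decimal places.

N = 1925; stratum weights W_h = N_h/N.
p̂_st = Σ W_h p̂_h = (400·0.450 + 550·0.317 + 650·0.207 + 325·0.500)/1925 = 0.33839

p̂_st ≈ 0.3384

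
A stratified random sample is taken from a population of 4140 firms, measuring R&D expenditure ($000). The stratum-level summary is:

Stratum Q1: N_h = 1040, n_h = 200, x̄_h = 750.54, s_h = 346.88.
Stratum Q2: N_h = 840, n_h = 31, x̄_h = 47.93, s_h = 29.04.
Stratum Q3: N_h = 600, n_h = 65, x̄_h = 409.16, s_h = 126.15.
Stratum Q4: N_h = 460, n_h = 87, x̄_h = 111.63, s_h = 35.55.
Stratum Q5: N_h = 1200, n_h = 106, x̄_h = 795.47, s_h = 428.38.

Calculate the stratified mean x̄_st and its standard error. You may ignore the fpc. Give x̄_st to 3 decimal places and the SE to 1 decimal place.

x̄_st = Σ W_h x̄_h = (1040·750.54 + 840·47.93 + 600·409.16 + 460·111.63 + 1200·795.47)/4140 = 500.53928
V̂(x̄_st) = Σ W_h² s_h²/n_h, with W_h = N_h/N and N = 4140:
  stratum Q1: (1040/4140)²·346.88²/200 = 37.966
  stratum Q2: (840/4140)²·29.04²/31 = 1.11993
  stratum Q3: (600/4140)²·126.15²/65 = 5.14237
  stratum Q4: (460/4140)²·35.55²/87 = 0.179339
  stratum Q5: (1200/4140)²·428.38²/106 = 145.45
V̂(x̄_st) = 189.858
SE(x̄_st) = √189.858 = 13.7789

x̄_st ≈ 500.539, SE ≈ 13.8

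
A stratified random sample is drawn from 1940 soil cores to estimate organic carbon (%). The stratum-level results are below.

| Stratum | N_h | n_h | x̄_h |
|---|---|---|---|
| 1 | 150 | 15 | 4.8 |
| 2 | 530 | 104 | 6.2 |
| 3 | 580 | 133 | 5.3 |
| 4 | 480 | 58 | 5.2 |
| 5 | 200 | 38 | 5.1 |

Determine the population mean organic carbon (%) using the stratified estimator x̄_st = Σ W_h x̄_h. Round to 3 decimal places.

N = Σ N_h = 1940. Stratum weights W_h = N_h/N.
x̄_st = (150·4.8 + 530·6.2 + 580·5.3 + 480·5.2 + 200·5.1) / 1940 = 5.46186

x̄_st ≈ 5.462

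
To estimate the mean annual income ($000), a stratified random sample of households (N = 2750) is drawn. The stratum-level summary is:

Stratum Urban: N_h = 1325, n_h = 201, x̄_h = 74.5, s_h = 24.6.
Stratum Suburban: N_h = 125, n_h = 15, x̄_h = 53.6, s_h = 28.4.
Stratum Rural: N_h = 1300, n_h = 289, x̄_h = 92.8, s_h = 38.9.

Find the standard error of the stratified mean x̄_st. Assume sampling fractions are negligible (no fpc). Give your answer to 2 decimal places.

SE(x̄_st) ≈ 1.41

V̂(x̄_st) = Σ W_h² s_h²/n_h, with W_h = N_h/N and N = 2750:
  stratum Urban: (1325/2750)²·24.6²/201 = 0.698941
  stratum Suburban: (125/2750)²·28.4²/15 = 0.111096
  stratum Rural: (1300/2750)²·38.9²/289 = 1.1701
V̂(x̄_st) = 1.98014
SE(x̄_st) = √1.98014 = 1.40717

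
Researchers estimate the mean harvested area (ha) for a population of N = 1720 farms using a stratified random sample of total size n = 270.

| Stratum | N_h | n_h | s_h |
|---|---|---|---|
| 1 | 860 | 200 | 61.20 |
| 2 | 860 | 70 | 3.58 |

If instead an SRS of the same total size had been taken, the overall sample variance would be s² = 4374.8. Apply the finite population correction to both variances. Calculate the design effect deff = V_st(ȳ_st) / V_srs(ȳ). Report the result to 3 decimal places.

deff ≈ 0.266

V̂(ȳ_st) = Σ W_h² (1 − n_h/N_h) s_h²/n_h, with W_h = N_h/N and N = 1720:
  stratum 1: (860/1720)²·(1 − 200/860)·61.20²/200 = 3.59301
  stratum 2: (860/1720)²·(1 − 70/860)·3.58²/70 = 0.0420472
V_st = 3.63506
V_srs = (1 − 270/1720)·4374.8/270 = 13.6595
deff = V_st / V_srs = 3.63506/13.6595 = 0.2661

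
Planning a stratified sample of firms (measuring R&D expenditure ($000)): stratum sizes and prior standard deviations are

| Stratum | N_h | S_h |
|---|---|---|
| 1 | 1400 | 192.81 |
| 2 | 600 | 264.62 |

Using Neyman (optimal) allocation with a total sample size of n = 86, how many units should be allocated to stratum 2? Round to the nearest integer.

32

Neyman allocation: n_h = n · N_h S_h / Σ N_i S_i, with n = 86.
  stratum 1: N_h·S_h = 1400·192.81 = 269934.00
  stratum 2: N_h·S_h = 600·264.62 = 158772.00
Σ N_h S_h = 428706.00
n for stratum 2 = 86·158772.00/428706.00 = 31.850 → 32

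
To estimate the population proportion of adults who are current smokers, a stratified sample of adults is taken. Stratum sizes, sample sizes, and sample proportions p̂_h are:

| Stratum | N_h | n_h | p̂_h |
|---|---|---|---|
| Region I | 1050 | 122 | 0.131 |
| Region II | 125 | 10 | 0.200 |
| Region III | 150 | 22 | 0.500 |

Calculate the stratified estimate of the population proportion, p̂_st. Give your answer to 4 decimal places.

p̂_st ≈ 0.1793

N = 1325; stratum weights W_h = N_h/N.
p̂_st = Σ W_h p̂_h = (1050·0.131 + 125·0.200 + 150·0.500)/1325 = 0.17928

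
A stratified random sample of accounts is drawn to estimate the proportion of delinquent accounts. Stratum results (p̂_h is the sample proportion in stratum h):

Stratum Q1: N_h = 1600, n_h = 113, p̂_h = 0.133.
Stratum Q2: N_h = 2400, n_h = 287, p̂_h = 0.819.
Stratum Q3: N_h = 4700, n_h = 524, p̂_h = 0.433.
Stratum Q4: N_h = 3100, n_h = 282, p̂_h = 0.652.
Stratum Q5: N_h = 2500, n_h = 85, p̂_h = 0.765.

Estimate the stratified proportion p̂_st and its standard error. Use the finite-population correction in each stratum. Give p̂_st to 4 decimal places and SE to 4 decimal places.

p̂_st ≈ 0.5697, SE ≈ 0.0129

N = 14300; stratum weights W_h = N_h/N.
p̂_st = Σ W_h p̂_h = (1600·0.133 + 2400·0.819 + 4700·0.433 + 3100·0.652 + 2500·0.765)/14300 = 0.56973
V̂(p̂_st) = Σ W_h² (1 − n_h/N_h) p̂_h(1−p̂_h)/(n_h−1):
  stratum Q1: (1600/14300)²·(1 − 113/1600)·0.133·0.867/112 = 1.19788e-05
  stratum Q2: (2400/14300)²·(1 − 287/2400)·0.819·0.181/286 = 1.28539e-05
  stratum Q3: (4700/14300)²·(1 − 524/4700)·0.433·0.567/523 = 4.50563e-05
  stratum Q4: (3100/14300)²·(1 − 282/3100)·0.652·0.348/281 = 3.44946e-05
  stratum Q5: (2500/14300)²·(1 − 85/2500)·0.765·0.235/84 = 6.31881e-05
V̂(p̂_st) = 0.000167572; SE = √V̂ = 0.0129449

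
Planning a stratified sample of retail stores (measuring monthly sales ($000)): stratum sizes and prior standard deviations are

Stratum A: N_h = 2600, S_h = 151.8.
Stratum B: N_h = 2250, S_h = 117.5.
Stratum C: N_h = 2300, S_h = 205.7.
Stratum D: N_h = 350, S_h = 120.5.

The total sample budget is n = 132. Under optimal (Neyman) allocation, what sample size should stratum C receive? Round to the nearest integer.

Neyman allocation: n_h = n · N_h S_h / Σ N_i S_i, with n = 132.
  stratum A: N_h·S_h = 2600·151.8 = 394680.00
  stratum B: N_h·S_h = 2250·117.5 = 264375.00
  stratum C: N_h·S_h = 2300·205.7 = 473110.00
  stratum D: N_h·S_h = 350·120.5 = 42175.00
Σ N_h S_h = 1174340.00
n for stratum C = 132·473110.00/1174340.00 = 53.179 → 53

53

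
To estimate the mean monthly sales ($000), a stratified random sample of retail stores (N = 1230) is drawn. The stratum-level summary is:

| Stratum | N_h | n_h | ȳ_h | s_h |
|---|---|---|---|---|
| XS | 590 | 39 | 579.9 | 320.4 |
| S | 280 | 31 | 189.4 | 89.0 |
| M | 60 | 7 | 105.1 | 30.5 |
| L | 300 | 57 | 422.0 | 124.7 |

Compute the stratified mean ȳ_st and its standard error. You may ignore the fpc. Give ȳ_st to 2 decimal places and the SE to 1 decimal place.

ȳ_st ≈ 429.33, SE ≈ 25.2

ȳ_st = Σ W_h ȳ_h = (590·579.9 + 280·189.4 + 60·105.1 + 300·422.0)/1230 = 429.33252
V̂(ȳ_st) = Σ W_h² s_h²/n_h, with W_h = N_h/N and N = 1230:
  stratum XS: (590/1230)²·320.4²/39 = 605.64
  stratum S: (280/1230)²·89.0²/31 = 13.2411
  stratum M: (60/1230)²·30.5²/7 = 0.316223
  stratum L: (300/1230)²·124.7²/57 = 16.2289
V̂(ȳ_st) = 635.426
SE(ȳ_st) = √635.426 = 25.2077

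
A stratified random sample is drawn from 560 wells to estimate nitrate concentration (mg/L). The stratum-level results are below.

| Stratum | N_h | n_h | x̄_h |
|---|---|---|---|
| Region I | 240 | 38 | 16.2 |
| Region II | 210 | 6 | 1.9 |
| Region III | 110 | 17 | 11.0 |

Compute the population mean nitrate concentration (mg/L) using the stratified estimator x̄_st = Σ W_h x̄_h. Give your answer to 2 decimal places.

N = Σ N_h = 560. Stratum weights W_h = N_h/N.
x̄_st = (240·16.2 + 210·1.9 + 110·11.0) / 560 = 9.8161

x̄_st ≈ 9.82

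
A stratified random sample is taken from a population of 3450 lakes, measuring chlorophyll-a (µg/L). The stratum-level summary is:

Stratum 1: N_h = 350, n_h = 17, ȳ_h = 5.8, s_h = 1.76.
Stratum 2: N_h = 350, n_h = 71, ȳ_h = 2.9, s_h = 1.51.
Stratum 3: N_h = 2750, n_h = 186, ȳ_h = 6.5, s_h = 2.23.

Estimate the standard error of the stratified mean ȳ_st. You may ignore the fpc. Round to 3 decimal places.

SE(ȳ_st) ≈ 0.139

V̂(ȳ_st) = Σ W_h² s_h²/n_h, with W_h = N_h/N and N = 3450:
  stratum 1: (350/3450)²·1.76²/17 = 0.00187532
  stratum 2: (350/3450)²·1.51²/71 = 0.000330517
  stratum 3: (2750/3450)²·2.23²/186 = 0.0169873
V̂(ȳ_st) = 0.0191931
SE(ȳ_st) = √0.0191931 = 0.138539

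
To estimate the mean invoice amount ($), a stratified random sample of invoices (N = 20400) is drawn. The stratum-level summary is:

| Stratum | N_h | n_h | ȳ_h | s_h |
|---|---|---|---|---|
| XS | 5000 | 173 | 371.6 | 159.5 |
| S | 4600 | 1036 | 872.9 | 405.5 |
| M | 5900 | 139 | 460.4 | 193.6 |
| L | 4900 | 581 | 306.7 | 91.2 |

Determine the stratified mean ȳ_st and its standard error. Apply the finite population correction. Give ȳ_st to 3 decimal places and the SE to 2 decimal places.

ȳ_st = Σ W_h ȳ_h = (5000·371.6 + 4600·872.9 + 5900·460.4 + 4900·306.7)/20400 = 494.73186
V̂(ȳ_st) = Σ W_h² (1 − n_h/N_h) s_h²/n_h, with W_h = N_h/N and N = 20400:
  stratum XS: (5000/20400)²·(1 − 173/5000)·159.5²/173 = 8.5283
  stratum S: (4600/20400)²·(1 − 1036/4600)·405.5²/1036 = 6.25255
  stratum M: (5900/20400)²·(1 − 139/5900)·193.6²/139 = 22.0235
  stratum L: (4900/20400)²·(1 − 581/4900)·91.2²/581 = 0.728002
V̂(ȳ_st) = 37.5323
SE(ȳ_st) = √37.5323 = 6.12636

ȳ_st ≈ 494.732, SE ≈ 6.13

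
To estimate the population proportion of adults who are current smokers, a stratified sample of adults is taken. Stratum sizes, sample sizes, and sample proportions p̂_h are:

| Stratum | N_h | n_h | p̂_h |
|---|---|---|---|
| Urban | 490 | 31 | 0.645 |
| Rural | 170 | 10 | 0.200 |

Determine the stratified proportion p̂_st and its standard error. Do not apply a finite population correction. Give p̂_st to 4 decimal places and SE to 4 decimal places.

p̂_st ≈ 0.5304, SE ≈ 0.0734

N = 660; stratum weights W_h = N_h/N.
p̂_st = Σ W_h p̂_h = (490·0.645 + 170·0.200)/660 = 0.53038
V̂(p̂_st) = Σ W_h² p̂_h(1−p̂_h)/(n_h−1):
  stratum Urban: (490/660)²·0.645·0.355/30 = 0.00420699
  stratum Rural: (170/660)²·0.200·0.800/9 = 0.00117947
V̂(p̂_st) = 0.00538646; SE = √V̂ = 0.0733925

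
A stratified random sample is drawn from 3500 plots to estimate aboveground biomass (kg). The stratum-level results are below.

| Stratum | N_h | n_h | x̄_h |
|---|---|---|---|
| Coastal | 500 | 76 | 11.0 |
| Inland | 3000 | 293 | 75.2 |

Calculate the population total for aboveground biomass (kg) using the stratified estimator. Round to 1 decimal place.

τ̂_st ≈ 231100.0

τ̂_st = Σ N_h x̄_h = 500·11.0 + 3000·75.2 = 231100.0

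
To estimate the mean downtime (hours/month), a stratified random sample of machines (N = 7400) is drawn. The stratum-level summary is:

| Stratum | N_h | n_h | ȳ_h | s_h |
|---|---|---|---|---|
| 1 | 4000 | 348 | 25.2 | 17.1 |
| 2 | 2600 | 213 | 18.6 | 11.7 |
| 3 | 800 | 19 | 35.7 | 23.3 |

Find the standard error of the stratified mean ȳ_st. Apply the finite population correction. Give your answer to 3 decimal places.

SE(ȳ_st) ≈ 0.789

V̂(ȳ_st) = Σ W_h² (1 − n_h/N_h) s_h²/n_h, with W_h = N_h/N and N = 7400:
  stratum 1: (4000/7400)²·(1 − 348/4000)·17.1²/348 = 0.224151
  stratum 2: (2600/7400)²·(1 − 213/2600)·11.7²/213 = 0.0728374
  stratum 3: (800/7400)²·(1 − 19/800)·23.3²/19 = 0.326014
V̂(ȳ_st) = 0.623002
SE(ȳ_st) = √0.623002 = 0.789305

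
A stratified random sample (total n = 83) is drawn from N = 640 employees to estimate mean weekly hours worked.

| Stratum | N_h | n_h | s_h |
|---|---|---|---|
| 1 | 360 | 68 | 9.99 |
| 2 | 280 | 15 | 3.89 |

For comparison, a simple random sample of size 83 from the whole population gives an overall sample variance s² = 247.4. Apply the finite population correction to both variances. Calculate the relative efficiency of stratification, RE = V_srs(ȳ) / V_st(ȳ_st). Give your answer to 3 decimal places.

V̂(ȳ_st) = Σ W_h² (1 − n_h/N_h) s_h²/n_h, with W_h = N_h/N and N = 640:
  stratum 1: (360/640)²·(1 − 68/360)·9.99²/68 = 0.376658
  stratum 2: (280/640)²·(1 − 15/280)·3.89²/15 = 0.182748
V_st = 0.559406
V_srs = (1 − 83/640)·247.4/83 = 2.59416
Relative efficiency = V_srs / V_st = 2.59416/0.559406 = 4.6373

RE ≈ 4.637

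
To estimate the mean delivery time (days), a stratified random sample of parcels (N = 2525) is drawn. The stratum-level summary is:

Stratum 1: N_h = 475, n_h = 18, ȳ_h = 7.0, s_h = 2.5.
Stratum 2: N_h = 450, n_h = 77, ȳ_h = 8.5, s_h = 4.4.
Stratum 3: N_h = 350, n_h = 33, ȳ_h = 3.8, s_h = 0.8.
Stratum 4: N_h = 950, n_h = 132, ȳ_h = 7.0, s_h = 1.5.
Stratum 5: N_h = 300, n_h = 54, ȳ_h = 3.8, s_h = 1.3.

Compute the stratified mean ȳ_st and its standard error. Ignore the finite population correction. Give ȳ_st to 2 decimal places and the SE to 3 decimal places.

ȳ_st ≈ 6.44, SE ≈ 0.153

ȳ_st = Σ W_h ȳ_h = (475·7.0 + 450·8.5 + 350·3.8 + 950·7.0 + 300·3.8)/2525 = 6.44356
V̂(ȳ_st) = Σ W_h² s_h²/n_h, with W_h = N_h/N and N = 2525:
  stratum 1: (475/2525)²·2.5²/18 = 0.0122877
  stratum 2: (450/2525)²·4.4²/77 = 0.00798577
  stratum 3: (350/2525)²·0.8²/33 = 0.000372631
  stratum 4: (950/2525)²·1.5²/132 = 0.00241287
  stratum 5: (300/2525)²·1.3²/54 = 0.000441787
V̂(ȳ_st) = 0.0235008
SE(ȳ_st) = √0.0235008 = 0.1533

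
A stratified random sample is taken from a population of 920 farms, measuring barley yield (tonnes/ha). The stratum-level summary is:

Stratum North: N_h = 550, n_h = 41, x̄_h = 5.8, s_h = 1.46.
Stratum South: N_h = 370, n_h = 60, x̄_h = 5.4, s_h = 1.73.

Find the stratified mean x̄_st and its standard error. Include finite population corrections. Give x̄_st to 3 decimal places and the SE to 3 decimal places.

x̄_st ≈ 5.639, SE ≈ 0.155

x̄_st = Σ W_h x̄_h = (550·5.8 + 370·5.4)/920 = 5.63913
V̂(x̄_st) = Σ W_h² (1 − n_h/N_h) s_h²/n_h, with W_h = N_h/N and N = 920:
  stratum North: (550/920)²·(1 − 41/550)·1.46²/41 = 0.017196
  stratum South: (370/920)²·(1 − 60/370)·1.73²/60 = 0.00675972
V̂(x̄_st) = 0.0239557
SE(x̄_st) = √0.0239557 = 0.154776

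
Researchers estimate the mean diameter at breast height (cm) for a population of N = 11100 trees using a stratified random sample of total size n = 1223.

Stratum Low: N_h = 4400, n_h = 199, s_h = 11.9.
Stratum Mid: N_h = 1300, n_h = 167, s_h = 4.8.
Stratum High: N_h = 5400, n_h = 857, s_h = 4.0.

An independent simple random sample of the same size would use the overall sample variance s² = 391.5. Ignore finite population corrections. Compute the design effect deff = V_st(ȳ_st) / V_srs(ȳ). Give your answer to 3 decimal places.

V̂(ȳ_st) = Σ W_h² s_h²/n_h, with W_h = N_h/N and N = 11100:
  stratum Low: (4400/11100)²·11.9²/199 = 0.111815
  stratum Mid: (1300/11100)²·4.8²/167 = 0.00189237
  stratum High: (5400/11100)²·4.0²/857 = 0.00441856
V_st = 0.118126
V_srs = s²/n = 391.5/1223 = 0.320114
deff = V_st / V_srs = 0.118126/0.320114 = 0.3690

deff ≈ 0.369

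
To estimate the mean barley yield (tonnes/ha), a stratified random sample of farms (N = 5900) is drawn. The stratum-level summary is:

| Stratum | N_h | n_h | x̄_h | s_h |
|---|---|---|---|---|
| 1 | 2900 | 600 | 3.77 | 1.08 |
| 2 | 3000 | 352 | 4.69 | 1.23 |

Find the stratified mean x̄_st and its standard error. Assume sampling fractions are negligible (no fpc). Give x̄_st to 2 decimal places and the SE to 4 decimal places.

x̄_st ≈ 4.24, SE ≈ 0.0398

x̄_st = Σ W_h x̄_h = (2900·3.77 + 3000·4.69)/5900 = 4.23780
V̂(x̄_st) = Σ W_h² s_h²/n_h, with W_h = N_h/N and N = 5900:
  stratum 1: (2900/5900)²·1.08²/600 = 0.000469665
  stratum 2: (3000/5900)²·1.23²/352 = 0.00111124
V̂(x̄_st) = 0.0015809
SE(x̄_st) = √0.0015809 = 0.0397605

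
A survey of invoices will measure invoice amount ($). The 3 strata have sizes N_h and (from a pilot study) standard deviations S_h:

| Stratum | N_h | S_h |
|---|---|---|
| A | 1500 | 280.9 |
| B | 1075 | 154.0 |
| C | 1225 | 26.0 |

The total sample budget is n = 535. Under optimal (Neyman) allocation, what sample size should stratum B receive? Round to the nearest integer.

Neyman allocation: n_h = n · N_h S_h / Σ N_i S_i, with n = 535.
  stratum A: N_h·S_h = 1500·280.9 = 421350.00
  stratum B: N_h·S_h = 1075·154.0 = 165550.00
  stratum C: N_h·S_h = 1225·26.0 = 31850.00
Σ N_h S_h = 618750.00
n for stratum B = 535·165550.00/618750.00 = 143.142 → 143

143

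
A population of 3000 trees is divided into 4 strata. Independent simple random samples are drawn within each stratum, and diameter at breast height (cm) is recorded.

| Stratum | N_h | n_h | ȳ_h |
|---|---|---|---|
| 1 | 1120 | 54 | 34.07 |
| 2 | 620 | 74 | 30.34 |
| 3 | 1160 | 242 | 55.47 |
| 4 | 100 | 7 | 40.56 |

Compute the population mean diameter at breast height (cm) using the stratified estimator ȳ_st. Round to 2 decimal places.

ȳ_st ≈ 41.79

N = Σ N_h = 3000. Stratum weights W_h = N_h/N.
ȳ_st = (1120·34.07 + 620·30.34 + 1160·55.47 + 100·40.56) / 3000 = 41.7901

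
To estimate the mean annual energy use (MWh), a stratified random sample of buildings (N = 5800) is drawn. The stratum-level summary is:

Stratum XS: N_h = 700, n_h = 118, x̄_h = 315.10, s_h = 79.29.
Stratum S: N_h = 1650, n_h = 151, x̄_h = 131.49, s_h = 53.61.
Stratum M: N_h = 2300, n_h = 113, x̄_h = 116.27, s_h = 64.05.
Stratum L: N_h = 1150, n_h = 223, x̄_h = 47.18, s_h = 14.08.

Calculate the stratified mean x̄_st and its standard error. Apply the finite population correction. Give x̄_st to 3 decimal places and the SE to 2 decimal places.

x̄_st = Σ W_h x̄_h = (700·315.10 + 1650·131.49 + 2300·116.27 + 1150·47.18)/5800 = 130.89767
V̂(x̄_st) = Σ W_h² (1 − n_h/N_h) s_h²/n_h, with W_h = N_h/N and N = 5800:
  stratum XS: (700/5800)²·(1 − 118/700)·79.29²/118 = 0.645238
  stratum S: (1650/5800)²·(1 − 151/1650)·53.61²/151 = 1.39941
  stratum M: (2300/5800)²·(1 − 113/2300)·64.05²/113 = 5.42851
  stratum L: (1150/5800)²·(1 − 223/1150)·14.08²/223 = 0.0281723
V̂(x̄_st) = 7.50133
SE(x̄_st) = √7.50133 = 2.73885

x̄_st ≈ 130.898, SE ≈ 2.74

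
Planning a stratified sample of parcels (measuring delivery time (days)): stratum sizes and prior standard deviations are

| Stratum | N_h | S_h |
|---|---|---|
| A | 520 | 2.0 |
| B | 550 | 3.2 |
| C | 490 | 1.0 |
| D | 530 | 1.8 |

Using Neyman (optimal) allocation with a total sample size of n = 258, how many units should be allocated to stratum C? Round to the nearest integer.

Neyman allocation: n_h = n · N_h S_h / Σ N_i S_i, with n = 258.
  stratum A: N_h·S_h = 520·2.0 = 1040.00
  stratum B: N_h·S_h = 550·3.2 = 1760.00
  stratum C: N_h·S_h = 490·1.0 = 490.00
  stratum D: N_h·S_h = 530·1.8 = 954.00
Σ N_h S_h = 4244.00
n for stratum C = 258·490.00/4244.00 = 29.788 → 30

30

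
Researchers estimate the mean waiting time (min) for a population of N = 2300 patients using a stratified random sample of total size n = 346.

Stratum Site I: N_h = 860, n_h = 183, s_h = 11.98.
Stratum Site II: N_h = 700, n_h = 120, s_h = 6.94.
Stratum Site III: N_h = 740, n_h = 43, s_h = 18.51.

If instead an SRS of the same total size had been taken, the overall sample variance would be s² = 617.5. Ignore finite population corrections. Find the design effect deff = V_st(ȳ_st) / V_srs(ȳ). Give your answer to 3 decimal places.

deff ≈ 0.544

V̂(ȳ_st) = Σ W_h² s_h²/n_h, with W_h = N_h/N and N = 2300:
  stratum Site I: (860/2300)²·11.98²/183 = 0.109649
  stratum Site II: (700/2300)²·6.94²/120 = 0.0371773
  stratum Site III: (740/2300)²·18.51²/43 = 0.824807
V_st = 0.971633
V_srs = s²/n = 617.5/346 = 1.78468
deff = V_st / V_srs = 0.971633/1.78468 = 0.5444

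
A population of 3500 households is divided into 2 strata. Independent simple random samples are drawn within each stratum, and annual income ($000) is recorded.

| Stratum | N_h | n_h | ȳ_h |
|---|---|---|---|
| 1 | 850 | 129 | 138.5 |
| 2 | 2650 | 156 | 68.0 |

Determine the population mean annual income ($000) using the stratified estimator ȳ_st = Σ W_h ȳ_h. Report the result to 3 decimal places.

ȳ_st ≈ 85.121

N = Σ N_h = 3500. Stratum weights W_h = N_h/N.
ȳ_st = (850·138.5 + 2650·68.0) / 3500 = 85.12143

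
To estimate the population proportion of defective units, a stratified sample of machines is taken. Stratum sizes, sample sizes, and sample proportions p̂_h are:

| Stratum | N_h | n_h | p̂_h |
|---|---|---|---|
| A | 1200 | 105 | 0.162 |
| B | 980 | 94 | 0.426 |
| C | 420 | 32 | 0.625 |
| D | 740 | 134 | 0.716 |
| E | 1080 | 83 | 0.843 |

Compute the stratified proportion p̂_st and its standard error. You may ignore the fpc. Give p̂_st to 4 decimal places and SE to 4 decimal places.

N = 4420; stratum weights W_h = N_h/N.
p̂_st = Σ W_h p̂_h = (1200·0.162 + 980·0.426 + 420·0.625 + 740·0.716 + 1080·0.843)/4420 = 0.52368
V̂(p̂_st) = Σ W_h² p̂_h(1−p̂_h)/(n_h−1):
  stratum A: (1200/4420)²·0.162·0.838/104 = 9.62152e-05
  stratum B: (980/4420)²·0.426·0.574/93 = 0.000129255
  stratum C: (420/4420)²·0.625·0.375/31 = 6.82659e-05
  stratum D: (740/4420)²·0.716·0.284/133 = 4.28547e-05
  stratum E: (1080/4420)²·0.843·0.157/82 = 9.63643e-05
V̂(p̂_st) = 0.000432955; SE = √V̂ = 0.0208076

p̂_st ≈ 0.5237, SE ≈ 0.0208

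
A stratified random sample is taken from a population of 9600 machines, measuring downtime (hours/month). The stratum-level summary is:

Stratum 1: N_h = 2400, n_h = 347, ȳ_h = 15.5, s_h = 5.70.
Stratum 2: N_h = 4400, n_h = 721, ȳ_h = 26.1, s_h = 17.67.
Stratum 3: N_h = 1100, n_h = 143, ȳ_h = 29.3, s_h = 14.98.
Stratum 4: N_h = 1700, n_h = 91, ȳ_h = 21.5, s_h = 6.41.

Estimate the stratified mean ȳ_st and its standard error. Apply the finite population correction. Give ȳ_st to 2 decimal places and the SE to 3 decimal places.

ȳ_st = Σ W_h ȳ_h = (2400·15.5 + 4400·26.1 + 1100·29.3 + 1700·21.5)/9600 = 23.00208
V̂(ȳ_st) = Σ W_h² (1 − n_h/N_h) s_h²/n_h, with W_h = N_h/N and N = 9600:
  stratum 1: (2400/9600)²·(1 − 347/2400)·5.70²/347 = 0.00500585
  stratum 2: (4400/9600)²·(1 − 721/4400)·17.67²/721 = 0.0760638
  stratum 3: (1100/9600)²·(1 − 143/1100)·14.98²/143 = 0.0179246
  stratum 4: (1700/9600)²·(1 − 91/1700)·6.41²/91 = 0.013401
V̂(ȳ_st) = 0.112395
SE(ȳ_st) = √0.112395 = 0.335254

ȳ_st ≈ 23.00, SE ≈ 0.335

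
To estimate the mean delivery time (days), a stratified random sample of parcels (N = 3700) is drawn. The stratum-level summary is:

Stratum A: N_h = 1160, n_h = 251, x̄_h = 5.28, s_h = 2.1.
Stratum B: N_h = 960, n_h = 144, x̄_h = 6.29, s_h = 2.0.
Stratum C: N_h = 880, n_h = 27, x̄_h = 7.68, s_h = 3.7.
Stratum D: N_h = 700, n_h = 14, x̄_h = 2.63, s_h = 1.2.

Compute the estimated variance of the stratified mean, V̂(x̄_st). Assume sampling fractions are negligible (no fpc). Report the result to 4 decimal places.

V̂(x̄_st) ≈ 0.0360

V̂(x̄_st) = Σ W_h² s_h²/n_h, with W_h = N_h/N and N = 3700:
  stratum A: (1160/3700)²·2.1²/251 = 0.00172694
  stratum B: (960/3700)²·2.0²/144 = 0.00186998
  stratum C: (880/3700)²·3.7²/27 = 0.0286815
  stratum D: (700/3700)²·1.2²/14 = 0.00368152
V̂(x̄_st) = 0.0359599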